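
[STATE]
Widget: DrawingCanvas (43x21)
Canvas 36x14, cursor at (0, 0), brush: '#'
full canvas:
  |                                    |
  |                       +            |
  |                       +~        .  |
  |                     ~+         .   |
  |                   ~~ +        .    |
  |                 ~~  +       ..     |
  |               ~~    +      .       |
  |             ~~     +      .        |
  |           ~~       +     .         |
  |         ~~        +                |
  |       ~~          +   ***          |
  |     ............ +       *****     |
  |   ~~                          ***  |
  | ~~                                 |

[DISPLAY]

+                                          
                       +                   
                       +~        .         
                     ~+         .          
                   ~~ +        .           
                 ~~  +       ..            
               ~~    +      .              
             ~~     +      .               
           ~~       +     .                
         ~~        +                       
       ~~          +   ***                 
     ............ +       *****            
   ~~                          ***         
 ~~                                        
                                           
                                           
                                           
                                           
                                           
                                           
                                           


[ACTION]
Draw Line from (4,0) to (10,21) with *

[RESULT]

+                                          
                       +                   
                       +~        .         
                     ~+         .          
**                 ~~ +        .           
  ****           ~~  +       ..            
      ***      ~~    +      .              
         ****~~     +      .               
           ~~***    +     .                
         ~~     ****                       
       ~~          +** ***                 
     ............ +       *****            
   ~~                          ***         
 ~~                                        
                                           
                                           
                                           
                                           
                                           
                                           
                                           


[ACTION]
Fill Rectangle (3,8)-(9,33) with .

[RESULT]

+                                          
                       +                   
                       +~        .         
        ..........................         
**      ..........................         
  ****  ..........................         
      **..........................         
        ..........................         
        ..........................         
        ..........................         
       ~~          +** ***                 
     ............ +       *****            
   ~~                          ***         
 ~~                                        
                                           
                                           
                                           
                                           
                                           
                                           
                                           


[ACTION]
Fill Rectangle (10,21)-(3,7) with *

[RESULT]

+                                          
                       +                   
                       +~        .         
       ***************............         
**     ***************............         
  **** ***************............         
      ****************............         
       ***************............         
       ***************............         
       ***************............         
       *************** ***                 
     ............ +       *****            
   ~~                          ***         
 ~~                                        
                                           
                                           
                                           
                                           
                                           
                                           
                                           


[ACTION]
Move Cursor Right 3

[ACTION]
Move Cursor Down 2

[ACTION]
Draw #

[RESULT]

                                           
                       +                   
   #                   +~        .         
       ***************............         
**     ***************............         
  **** ***************............         
      ****************............         
       ***************............         
       ***************............         
       ***************............         
       *************** ***                 
     ............ +       *****            
   ~~                          ***         
 ~~                                        
                                           
                                           
                                           
                                           
                                           
                                           
                                           


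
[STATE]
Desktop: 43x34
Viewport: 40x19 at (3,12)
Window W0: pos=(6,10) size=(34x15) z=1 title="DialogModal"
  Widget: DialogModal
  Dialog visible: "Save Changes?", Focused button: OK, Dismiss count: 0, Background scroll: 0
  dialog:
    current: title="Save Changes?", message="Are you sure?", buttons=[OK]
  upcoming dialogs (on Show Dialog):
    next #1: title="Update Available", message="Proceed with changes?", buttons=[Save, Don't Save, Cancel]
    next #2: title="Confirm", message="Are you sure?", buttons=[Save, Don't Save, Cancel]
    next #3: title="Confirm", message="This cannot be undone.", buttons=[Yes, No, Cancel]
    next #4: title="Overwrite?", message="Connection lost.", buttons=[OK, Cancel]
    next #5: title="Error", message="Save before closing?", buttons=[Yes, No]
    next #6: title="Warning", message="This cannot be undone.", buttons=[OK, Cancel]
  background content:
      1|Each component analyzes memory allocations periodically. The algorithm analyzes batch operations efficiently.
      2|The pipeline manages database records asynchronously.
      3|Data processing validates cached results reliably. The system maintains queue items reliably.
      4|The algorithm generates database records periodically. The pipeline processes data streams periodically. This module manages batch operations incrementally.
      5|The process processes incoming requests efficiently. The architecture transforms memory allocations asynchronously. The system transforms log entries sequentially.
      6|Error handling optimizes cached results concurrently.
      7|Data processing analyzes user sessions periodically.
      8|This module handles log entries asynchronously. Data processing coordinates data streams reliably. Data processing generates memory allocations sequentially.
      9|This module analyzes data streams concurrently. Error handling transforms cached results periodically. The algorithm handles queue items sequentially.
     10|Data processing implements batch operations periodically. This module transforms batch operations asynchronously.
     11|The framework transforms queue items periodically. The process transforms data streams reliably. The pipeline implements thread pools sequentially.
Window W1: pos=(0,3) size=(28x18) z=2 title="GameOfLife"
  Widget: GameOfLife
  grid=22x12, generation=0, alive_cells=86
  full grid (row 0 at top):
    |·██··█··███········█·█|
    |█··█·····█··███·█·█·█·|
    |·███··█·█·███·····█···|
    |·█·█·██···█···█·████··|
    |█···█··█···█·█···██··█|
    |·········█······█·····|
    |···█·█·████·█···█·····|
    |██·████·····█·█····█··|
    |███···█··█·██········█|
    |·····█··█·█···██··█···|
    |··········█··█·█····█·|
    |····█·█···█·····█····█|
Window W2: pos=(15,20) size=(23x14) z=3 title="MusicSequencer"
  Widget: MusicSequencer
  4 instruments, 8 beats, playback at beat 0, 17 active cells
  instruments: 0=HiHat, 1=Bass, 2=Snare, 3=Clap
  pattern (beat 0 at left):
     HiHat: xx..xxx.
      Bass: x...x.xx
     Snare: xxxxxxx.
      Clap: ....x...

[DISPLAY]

·······█······█·····    ┃───────────┨   
·█·█·████·█···█·····    ┃es memory a┃   
·████·····█·█····█··    ┃database re┃   
█···█··█·██········█    ┃ates cached┃   
···█··█·█···██··█···    ┃──┐database┃   
········█··█·█····█·    ┃? │coming r┃   
··█·█···█·····█····█    ┃? │ cached ┃   
                        ┃  │ user se┃   
━━━━━━━━━━━━┏━━━━━━━━━━━━━━━━━━━━━┓ ┃   
   ┃This mod┃ MusicSequencer      ┃m┃   
   ┃Data pro┠─────────────────────┨h┃   
   ┃The fram┃      ▼1234567       ┃i┃   
   ┗━━━━━━━━┃ HiHat██··███·       ┃━┛   
            ┃  Bass█···█·██       ┃     
            ┃ Snare███████·       ┃     
            ┃  Clap····█···       ┃     
            ┃                     ┃     
            ┃                     ┃     
            ┃                     ┃     


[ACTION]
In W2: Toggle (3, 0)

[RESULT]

·······█······█·····    ┃───────────┨   
·█·█·████·█···█·····    ┃es memory a┃   
·████·····█·█····█··    ┃database re┃   
█···█··█·██········█    ┃ates cached┃   
···█··█·█···██··█···    ┃──┐database┃   
········█··█·█····█·    ┃? │coming r┃   
··█·█···█·····█····█    ┃? │ cached ┃   
                        ┃  │ user se┃   
━━━━━━━━━━━━┏━━━━━━━━━━━━━━━━━━━━━┓ ┃   
   ┃This mod┃ MusicSequencer      ┃m┃   
   ┃Data pro┠─────────────────────┨h┃   
   ┃The fram┃      ▼1234567       ┃i┃   
   ┗━━━━━━━━┃ HiHat██··███·       ┃━┛   
            ┃  Bass█···█·██       ┃     
            ┃ Snare███████·       ┃     
            ┃  Clap█···█···       ┃     
            ┃                     ┃     
            ┃                     ┃     
            ┃                     ┃     


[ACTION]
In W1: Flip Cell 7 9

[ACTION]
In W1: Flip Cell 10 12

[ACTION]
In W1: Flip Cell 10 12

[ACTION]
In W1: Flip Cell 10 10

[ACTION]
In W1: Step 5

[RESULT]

█········█·████·····    ┃───────────┨   
··█·███·██·████·····    ┃es memory a┃   
█·██·██·············    ┃database re┃   
··█··█···█·██·······    ┃ates cached┃   
██····██·█·█·█······    ┃──┐database┃   
█·······███·█·······    ┃? │coming r┃   
····················    ┃? │ cached ┃   
                        ┃  │ user se┃   
━━━━━━━━━━━━┏━━━━━━━━━━━━━━━━━━━━━┓ ┃   
   ┃This mod┃ MusicSequencer      ┃m┃   
   ┃Data pro┠─────────────────────┨h┃   
   ┃The fram┃      ▼1234567       ┃i┃   
   ┗━━━━━━━━┃ HiHat██··███·       ┃━┛   
            ┃  Bass█···█·██       ┃     
            ┃ Snare███████·       ┃     
            ┃  Clap█···█···       ┃     
            ┃                     ┃     
            ┃                     ┃     
            ┃                     ┃     


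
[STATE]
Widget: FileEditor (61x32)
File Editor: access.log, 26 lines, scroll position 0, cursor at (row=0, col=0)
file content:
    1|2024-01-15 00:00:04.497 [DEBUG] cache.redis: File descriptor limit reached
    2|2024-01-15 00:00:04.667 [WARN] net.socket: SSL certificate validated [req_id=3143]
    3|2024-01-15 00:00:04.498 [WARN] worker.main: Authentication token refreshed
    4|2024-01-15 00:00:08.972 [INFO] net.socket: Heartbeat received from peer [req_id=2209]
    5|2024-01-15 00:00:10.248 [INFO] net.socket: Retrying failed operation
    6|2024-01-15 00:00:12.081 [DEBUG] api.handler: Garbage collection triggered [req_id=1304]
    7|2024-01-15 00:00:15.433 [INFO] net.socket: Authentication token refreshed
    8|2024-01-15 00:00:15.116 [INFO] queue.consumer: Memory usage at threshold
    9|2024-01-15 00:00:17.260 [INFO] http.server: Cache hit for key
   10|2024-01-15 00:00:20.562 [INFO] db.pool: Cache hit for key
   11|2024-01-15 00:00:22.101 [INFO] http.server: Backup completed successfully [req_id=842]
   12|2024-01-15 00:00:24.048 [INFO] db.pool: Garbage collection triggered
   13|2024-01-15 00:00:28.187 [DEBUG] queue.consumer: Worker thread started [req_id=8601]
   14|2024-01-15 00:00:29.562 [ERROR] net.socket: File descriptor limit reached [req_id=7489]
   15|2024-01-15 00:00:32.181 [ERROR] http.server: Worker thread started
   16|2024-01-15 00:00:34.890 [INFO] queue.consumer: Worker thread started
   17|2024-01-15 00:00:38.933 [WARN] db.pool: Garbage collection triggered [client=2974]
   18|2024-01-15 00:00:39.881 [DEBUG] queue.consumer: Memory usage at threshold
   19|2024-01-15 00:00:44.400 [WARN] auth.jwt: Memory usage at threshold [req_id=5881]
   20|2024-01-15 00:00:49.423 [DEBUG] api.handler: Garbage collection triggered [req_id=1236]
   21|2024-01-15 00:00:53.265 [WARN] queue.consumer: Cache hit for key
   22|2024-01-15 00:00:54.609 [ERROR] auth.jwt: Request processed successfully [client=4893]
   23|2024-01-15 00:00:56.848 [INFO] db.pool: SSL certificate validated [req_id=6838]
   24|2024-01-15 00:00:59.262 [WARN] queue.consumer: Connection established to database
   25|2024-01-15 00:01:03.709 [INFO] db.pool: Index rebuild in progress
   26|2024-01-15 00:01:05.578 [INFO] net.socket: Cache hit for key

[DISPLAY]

█024-01-15 00:00:04.497 [DEBUG] cache.redis: File descriptor▲
2024-01-15 00:00:04.667 [WARN] net.socket: SSL certificate v█
2024-01-15 00:00:04.498 [WARN] worker.main: Authentication t░
2024-01-15 00:00:08.972 [INFO] net.socket: Heartbeat receive░
2024-01-15 00:00:10.248 [INFO] net.socket: Retrying failed o░
2024-01-15 00:00:12.081 [DEBUG] api.handler: Garbage collect░
2024-01-15 00:00:15.433 [INFO] net.socket: Authentication to░
2024-01-15 00:00:15.116 [INFO] queue.consumer: Memory usage ░
2024-01-15 00:00:17.260 [INFO] http.server: Cache hit for ke░
2024-01-15 00:00:20.562 [INFO] db.pool: Cache hit for key   ░
2024-01-15 00:00:22.101 [INFO] http.server: Backup completed░
2024-01-15 00:00:24.048 [INFO] db.pool: Garbage collection t░
2024-01-15 00:00:28.187 [DEBUG] queue.consumer: Worker threa░
2024-01-15 00:00:29.562 [ERROR] net.socket: File descriptor ░
2024-01-15 00:00:32.181 [ERROR] http.server: Worker thread s░
2024-01-15 00:00:34.890 [INFO] queue.consumer: Worker thread░
2024-01-15 00:00:38.933 [WARN] db.pool: Garbage collection t░
2024-01-15 00:00:39.881 [DEBUG] queue.consumer: Memory usage░
2024-01-15 00:00:44.400 [WARN] auth.jwt: Memory usage at thr░
2024-01-15 00:00:49.423 [DEBUG] api.handler: Garbage collect░
2024-01-15 00:00:53.265 [WARN] queue.consumer: Cache hit for░
2024-01-15 00:00:54.609 [ERROR] auth.jwt: Request processed ░
2024-01-15 00:00:56.848 [INFO] db.pool: SSL certificate vali░
2024-01-15 00:00:59.262 [WARN] queue.consumer: Connection es░
2024-01-15 00:01:03.709 [INFO] db.pool: Index rebuild in pro░
2024-01-15 00:01:05.578 [INFO] net.socket: Cache hit for key░
                                                            ░
                                                            ░
                                                            ░
                                                            ░
                                                            ░
                                                            ▼


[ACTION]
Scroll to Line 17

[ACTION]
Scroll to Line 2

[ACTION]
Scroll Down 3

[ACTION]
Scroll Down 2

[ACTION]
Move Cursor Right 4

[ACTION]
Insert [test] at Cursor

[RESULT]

2024test█01-15 00:00:04.497 [DEBUG] cache.redis: File descri▲
2024-01-15 00:00:04.667 [WARN] net.socket: SSL certificate v█
2024-01-15 00:00:04.498 [WARN] worker.main: Authentication t░
2024-01-15 00:00:08.972 [INFO] net.socket: Heartbeat receive░
2024-01-15 00:00:10.248 [INFO] net.socket: Retrying failed o░
2024-01-15 00:00:12.081 [DEBUG] api.handler: Garbage collect░
2024-01-15 00:00:15.433 [INFO] net.socket: Authentication to░
2024-01-15 00:00:15.116 [INFO] queue.consumer: Memory usage ░
2024-01-15 00:00:17.260 [INFO] http.server: Cache hit for ke░
2024-01-15 00:00:20.562 [INFO] db.pool: Cache hit for key   ░
2024-01-15 00:00:22.101 [INFO] http.server: Backup completed░
2024-01-15 00:00:24.048 [INFO] db.pool: Garbage collection t░
2024-01-15 00:00:28.187 [DEBUG] queue.consumer: Worker threa░
2024-01-15 00:00:29.562 [ERROR] net.socket: File descriptor ░
2024-01-15 00:00:32.181 [ERROR] http.server: Worker thread s░
2024-01-15 00:00:34.890 [INFO] queue.consumer: Worker thread░
2024-01-15 00:00:38.933 [WARN] db.pool: Garbage collection t░
2024-01-15 00:00:39.881 [DEBUG] queue.consumer: Memory usage░
2024-01-15 00:00:44.400 [WARN] auth.jwt: Memory usage at thr░
2024-01-15 00:00:49.423 [DEBUG] api.handler: Garbage collect░
2024-01-15 00:00:53.265 [WARN] queue.consumer: Cache hit for░
2024-01-15 00:00:54.609 [ERROR] auth.jwt: Request processed ░
2024-01-15 00:00:56.848 [INFO] db.pool: SSL certificate vali░
2024-01-15 00:00:59.262 [WARN] queue.consumer: Connection es░
2024-01-15 00:01:03.709 [INFO] db.pool: Index rebuild in pro░
2024-01-15 00:01:05.578 [INFO] net.socket: Cache hit for key░
                                                            ░
                                                            ░
                                                            ░
                                                            ░
                                                            ░
                                                            ▼


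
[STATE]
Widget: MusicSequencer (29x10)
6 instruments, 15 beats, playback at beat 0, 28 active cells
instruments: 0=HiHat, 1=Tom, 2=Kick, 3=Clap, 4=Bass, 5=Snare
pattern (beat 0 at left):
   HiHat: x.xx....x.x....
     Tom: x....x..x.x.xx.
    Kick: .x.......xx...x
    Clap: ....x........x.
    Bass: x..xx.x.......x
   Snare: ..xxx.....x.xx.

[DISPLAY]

      ▼12345678901234        
 HiHat█·██····█·█····        
   Tom█····█··█·█·██·        
  Kick·█·······██···█        
  Clap····█········█·        
  Bass█··██·█·······█        
 Snare··███·····█·██·        
                             
                             
                             


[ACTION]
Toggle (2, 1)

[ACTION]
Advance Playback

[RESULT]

      0▼2345678901234        
 HiHat█·██····█·█····        
   Tom█····█··█·█·██·        
  Kick·········██···█        
  Clap····█········█·        
  Bass█··██·█·······█        
 Snare··███·····█·██·        
                             
                             
                             


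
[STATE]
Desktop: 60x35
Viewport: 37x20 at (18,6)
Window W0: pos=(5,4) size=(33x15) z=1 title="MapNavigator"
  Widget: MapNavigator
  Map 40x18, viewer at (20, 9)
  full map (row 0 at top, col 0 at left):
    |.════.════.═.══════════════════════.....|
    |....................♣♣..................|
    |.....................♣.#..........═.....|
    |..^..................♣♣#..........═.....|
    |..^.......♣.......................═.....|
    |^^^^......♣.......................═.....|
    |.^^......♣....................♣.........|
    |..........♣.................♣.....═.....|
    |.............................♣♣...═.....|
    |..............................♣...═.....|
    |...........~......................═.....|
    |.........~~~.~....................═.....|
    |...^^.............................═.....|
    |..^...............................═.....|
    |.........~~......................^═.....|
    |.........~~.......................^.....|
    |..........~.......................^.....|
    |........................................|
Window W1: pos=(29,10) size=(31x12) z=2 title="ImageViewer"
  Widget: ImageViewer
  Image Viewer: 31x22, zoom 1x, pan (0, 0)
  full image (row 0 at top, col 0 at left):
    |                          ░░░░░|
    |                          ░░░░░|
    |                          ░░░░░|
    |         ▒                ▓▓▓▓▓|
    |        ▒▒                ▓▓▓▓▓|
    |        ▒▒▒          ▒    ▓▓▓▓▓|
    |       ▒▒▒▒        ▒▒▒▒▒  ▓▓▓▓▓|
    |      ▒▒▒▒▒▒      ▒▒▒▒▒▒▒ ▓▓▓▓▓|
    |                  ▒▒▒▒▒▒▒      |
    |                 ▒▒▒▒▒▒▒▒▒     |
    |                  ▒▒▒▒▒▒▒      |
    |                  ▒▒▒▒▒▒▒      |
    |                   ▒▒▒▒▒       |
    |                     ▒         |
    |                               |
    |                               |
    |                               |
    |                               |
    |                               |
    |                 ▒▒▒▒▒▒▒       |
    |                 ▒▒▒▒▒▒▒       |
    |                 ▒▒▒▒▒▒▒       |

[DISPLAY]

───────────────────┨                 
.................═.┃                 
.................═.┃                 
.............♣.....┃                 
...........┏━━━━━━━━━━━━━━━━━━━━━━━━━
...........┃ ImageViewer             
...@.......┠─────────────────────────
...........┃                         
...........┃                         
...........┃                         
...........┃         ▒               
...........┃        ▒▒               
━━━━━━━━━━━┃        ▒▒▒          ▒   
           ┃       ▒▒▒▒        ▒▒▒▒▒ 
           ┃      ▒▒▒▒▒▒      ▒▒▒▒▒▒▒
           ┗━━━━━━━━━━━━━━━━━━━━━━━━━
                                     
                                     
                                     
                                     


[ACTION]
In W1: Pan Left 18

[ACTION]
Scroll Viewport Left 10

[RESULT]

─────────────────────────────┨       
...♣.......................═.┃       
...♣.......................═.┃       
..♣....................♣.....┃       
...♣.................┏━━━━━━━━━━━━━━━
.....................┃ ImageViewer   
.............@.......┠───────────────
....~................┃               
..~~~.~..............┃               
.....................┃               
.....................┃         ▒     
..~~.................┃        ▒▒     
━━━━━━━━━━━━━━━━━━━━━┃        ▒▒▒    
                     ┃       ▒▒▒▒    
                     ┃      ▒▒▒▒▒▒   
                     ┗━━━━━━━━━━━━━━━
                                     
                                     
                                     
                                     


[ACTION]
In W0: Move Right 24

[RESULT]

─────────────────────────────┨       
........═.....               ┃       
........═.....               ┃       
....♣.........               ┃       
..♣.....═.....       ┏━━━━━━━━━━━━━━━
...♣♣...═.....       ┃ ImageViewer   
....♣...═....@       ┠───────────────
........═.....       ┃               
........═.....       ┃               
........═.....       ┃               
........═.....       ┃         ▒     
.......^═.....       ┃        ▒▒     
━━━━━━━━━━━━━━━━━━━━━┃        ▒▒▒    
                     ┃       ▒▒▒▒    
                     ┃      ▒▒▒▒▒▒   
                     ┗━━━━━━━━━━━━━━━
                                     
                                     
                                     
                                     


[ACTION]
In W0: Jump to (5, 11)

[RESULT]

─────────────────────────────┨       
        .^^......♣...........┃       
        ..........♣..........┃       
        .....................┃       
        .............┏━━━━━━━━━━━━━━━
        ...........~.┃ ImageViewer   
        .....@...~~~.┠───────────────
        ...^^........┃               
        ..^..........┃               
        .........~~..┃               
        .........~~..┃         ▒     
        ..........~..┃        ▒▒     
━━━━━━━━━━━━━━━━━━━━━┃        ▒▒▒    
                     ┃       ▒▒▒▒    
                     ┃      ▒▒▒▒▒▒   
                     ┗━━━━━━━━━━━━━━━
                                     
                                     
                                     
                                     


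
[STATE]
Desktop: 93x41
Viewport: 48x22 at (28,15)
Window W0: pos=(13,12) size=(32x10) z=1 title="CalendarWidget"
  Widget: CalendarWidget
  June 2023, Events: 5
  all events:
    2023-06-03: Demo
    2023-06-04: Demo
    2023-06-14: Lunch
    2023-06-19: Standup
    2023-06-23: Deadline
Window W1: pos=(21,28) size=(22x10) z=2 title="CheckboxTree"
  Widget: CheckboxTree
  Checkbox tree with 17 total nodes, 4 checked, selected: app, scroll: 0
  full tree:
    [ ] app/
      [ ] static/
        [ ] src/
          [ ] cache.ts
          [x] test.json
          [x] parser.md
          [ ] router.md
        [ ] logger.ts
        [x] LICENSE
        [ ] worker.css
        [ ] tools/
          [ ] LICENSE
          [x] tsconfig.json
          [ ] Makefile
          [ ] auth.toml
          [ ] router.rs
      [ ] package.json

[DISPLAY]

 2023           ┃                               
 Sa Su          ┃                               
  3*  4*        ┃                               
 10 11          ┃                               
6 17 18         ┃                               
3* 24 25        ┃                               
━━━━━━━━━━━━━━━━┛                               
                                                
                                                
                                                
                                                
                                                
                                                
━━━━━━━━━━━━━━┓                                 
boxTree       ┃                                 
──────────────┨                                 
pp/           ┃                                 
 static/      ┃                                 
-] src/       ┃                                 
 [ ] cache.ts ┃                                 
 [x] test.json┃                                 
 [x] parser.md┃                                 


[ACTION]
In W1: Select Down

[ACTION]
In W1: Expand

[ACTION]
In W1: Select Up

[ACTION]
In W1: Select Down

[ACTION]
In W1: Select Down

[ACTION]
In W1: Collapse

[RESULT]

 2023           ┃                               
 Sa Su          ┃                               
  3*  4*        ┃                               
 10 11          ┃                               
6 17 18         ┃                               
3* 24 25        ┃                               
━━━━━━━━━━━━━━━━┛                               
                                                
                                                
                                                
                                                
                                                
                                                
━━━━━━━━━━━━━━┓                                 
boxTree       ┃                                 
──────────────┨                                 
pp/           ┃                                 
 static/      ┃                                 
-] src/       ┃                                 
 ] logger.ts  ┃                                 
x] LICENSE    ┃                                 
 ] worker.css ┃                                 


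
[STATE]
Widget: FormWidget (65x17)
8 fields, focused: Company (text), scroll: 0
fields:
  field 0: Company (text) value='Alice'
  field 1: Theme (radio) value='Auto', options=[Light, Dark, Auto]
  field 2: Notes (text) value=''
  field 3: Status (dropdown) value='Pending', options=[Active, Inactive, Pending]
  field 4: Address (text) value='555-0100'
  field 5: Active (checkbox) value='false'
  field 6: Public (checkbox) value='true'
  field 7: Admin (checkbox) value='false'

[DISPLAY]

> Company:    [Alice                                            ]
  Theme:      ( ) Light  ( ) Dark  (●) Auto                      
  Notes:      [                                                 ]
  Status:     [Pending                                         ▼]
  Address:    [555-0100                                         ]
  Active:     [ ]                                                
  Public:     [x]                                                
  Admin:      [ ]                                                
                                                                 
                                                                 
                                                                 
                                                                 
                                                                 
                                                                 
                                                                 
                                                                 
                                                                 


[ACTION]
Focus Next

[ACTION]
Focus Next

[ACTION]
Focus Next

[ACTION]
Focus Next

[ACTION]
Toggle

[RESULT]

  Company:    [Alice                                            ]
  Theme:      ( ) Light  ( ) Dark  (●) Auto                      
  Notes:      [                                                 ]
  Status:     [Pending                                         ▼]
> Address:    [555-0100                                         ]
  Active:     [ ]                                                
  Public:     [x]                                                
  Admin:      [ ]                                                
                                                                 
                                                                 
                                                                 
                                                                 
                                                                 
                                                                 
                                                                 
                                                                 
                                                                 


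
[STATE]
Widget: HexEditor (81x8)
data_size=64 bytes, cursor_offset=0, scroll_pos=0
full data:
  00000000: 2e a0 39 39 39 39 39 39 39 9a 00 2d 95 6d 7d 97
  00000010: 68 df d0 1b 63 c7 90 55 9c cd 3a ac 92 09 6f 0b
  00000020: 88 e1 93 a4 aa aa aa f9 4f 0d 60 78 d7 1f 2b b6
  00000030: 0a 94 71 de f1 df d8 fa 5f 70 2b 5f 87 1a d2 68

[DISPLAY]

00000000  2E a0 39 39 39 39 39 39  39 9a 00 2d 95 6d 7d 97  |..9999999..-.m}.|   
00000010  68 df d0 1b 63 c7 90 55  9c cd 3a ac 92 09 6f 0b  |h...c..U..:...o.|   
00000020  88 e1 93 a4 aa aa aa f9  4f 0d 60 78 d7 1f 2b b6  |........O.`x..+.|   
00000030  0a 94 71 de f1 df d8 fa  5f 70 2b 5f 87 1a d2 68  |..q....._p+_...h|   
                                                                                 
                                                                                 
                                                                                 
                                                                                 


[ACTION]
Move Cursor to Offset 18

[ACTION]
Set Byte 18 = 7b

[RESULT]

00000000  2e a0 39 39 39 39 39 39  39 9a 00 2d 95 6d 7d 97  |..9999999..-.m}.|   
00000010  68 df 7B 1b 63 c7 90 55  9c cd 3a ac 92 09 6f 0b  |h.{.c..U..:...o.|   
00000020  88 e1 93 a4 aa aa aa f9  4f 0d 60 78 d7 1f 2b b6  |........O.`x..+.|   
00000030  0a 94 71 de f1 df d8 fa  5f 70 2b 5f 87 1a d2 68  |..q....._p+_...h|   
                                                                                 
                                                                                 
                                                                                 
                                                                                 


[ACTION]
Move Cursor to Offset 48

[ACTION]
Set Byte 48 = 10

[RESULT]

00000000  2e a0 39 39 39 39 39 39  39 9a 00 2d 95 6d 7d 97  |..9999999..-.m}.|   
00000010  68 df 7b 1b 63 c7 90 55  9c cd 3a ac 92 09 6f 0b  |h.{.c..U..:...o.|   
00000020  88 e1 93 a4 aa aa aa f9  4f 0d 60 78 d7 1f 2b b6  |........O.`x..+.|   
00000030  10 94 71 de f1 df d8 fa  5f 70 2b 5f 87 1a d2 68  |..q....._p+_...h|   
                                                                                 
                                                                                 
                                                                                 
                                                                                 


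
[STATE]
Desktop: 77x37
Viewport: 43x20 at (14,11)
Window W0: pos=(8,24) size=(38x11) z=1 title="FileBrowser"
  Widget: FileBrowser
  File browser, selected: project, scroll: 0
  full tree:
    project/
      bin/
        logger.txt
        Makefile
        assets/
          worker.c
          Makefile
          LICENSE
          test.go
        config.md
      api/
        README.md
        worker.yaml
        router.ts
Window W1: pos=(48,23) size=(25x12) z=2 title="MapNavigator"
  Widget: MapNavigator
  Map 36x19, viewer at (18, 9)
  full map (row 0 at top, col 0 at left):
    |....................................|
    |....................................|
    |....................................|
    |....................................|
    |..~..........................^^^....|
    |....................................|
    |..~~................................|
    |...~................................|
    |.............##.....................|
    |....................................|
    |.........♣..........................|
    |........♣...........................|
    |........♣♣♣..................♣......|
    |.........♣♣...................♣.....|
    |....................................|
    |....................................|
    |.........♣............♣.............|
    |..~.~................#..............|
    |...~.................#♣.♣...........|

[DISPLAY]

                                           
                                           
                                           
                                           
                                           
                                           
                                           
                                           
                                           
                                           
                                           
                                           
                                  ┏━━━━━━━━
━━━━━━━━━━━━━━━━━━━━━━━━━━━━━━━┓  ┃ MapNavi
Browser                        ┃  ┠────────
───────────────────────────────┨  ┃........
 project/                      ┃  ┃........
+] bin/                        ┃  ┃........
+] api/                        ┃  ┃......##
                               ┃  ┃........


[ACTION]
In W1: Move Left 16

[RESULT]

                                           
                                           
                                           
                                           
                                           
                                           
                                           
                                           
                                           
                                           
                                           
                                           
                                  ┏━━━━━━━━
━━━━━━━━━━━━━━━━━━━━━━━━━━━━━━━┓  ┃ MapNavi
Browser                        ┃  ┠────────
───────────────────────────────┨  ┃        
 project/                      ┃  ┃        
+] bin/                        ┃  ┃        
+] api/                        ┃  ┃        
                               ┃  ┃        


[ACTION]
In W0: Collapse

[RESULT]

                                           
                                           
                                           
                                           
                                           
                                           
                                           
                                           
                                           
                                           
                                           
                                           
                                  ┏━━━━━━━━
━━━━━━━━━━━━━━━━━━━━━━━━━━━━━━━┓  ┃ MapNavi
Browser                        ┃  ┠────────
───────────────────────────────┨  ┃        
 project/                      ┃  ┃        
                               ┃  ┃        
                               ┃  ┃        
                               ┃  ┃        
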